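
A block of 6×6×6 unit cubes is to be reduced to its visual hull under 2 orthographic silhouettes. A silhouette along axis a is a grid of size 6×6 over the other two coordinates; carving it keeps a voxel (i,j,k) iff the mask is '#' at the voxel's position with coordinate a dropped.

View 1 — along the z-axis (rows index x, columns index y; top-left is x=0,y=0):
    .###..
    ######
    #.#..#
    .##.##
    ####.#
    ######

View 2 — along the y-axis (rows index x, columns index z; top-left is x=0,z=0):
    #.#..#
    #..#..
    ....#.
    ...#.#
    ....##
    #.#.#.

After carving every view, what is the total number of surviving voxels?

voxel count = 60

before carving: 216 voxels (6×6×6)
after view 1 [z-axis, 27 of 36 cells solid] → remaining = 162
after view 2 [y-axis, 13 of 36 cells solid] → remaining = 60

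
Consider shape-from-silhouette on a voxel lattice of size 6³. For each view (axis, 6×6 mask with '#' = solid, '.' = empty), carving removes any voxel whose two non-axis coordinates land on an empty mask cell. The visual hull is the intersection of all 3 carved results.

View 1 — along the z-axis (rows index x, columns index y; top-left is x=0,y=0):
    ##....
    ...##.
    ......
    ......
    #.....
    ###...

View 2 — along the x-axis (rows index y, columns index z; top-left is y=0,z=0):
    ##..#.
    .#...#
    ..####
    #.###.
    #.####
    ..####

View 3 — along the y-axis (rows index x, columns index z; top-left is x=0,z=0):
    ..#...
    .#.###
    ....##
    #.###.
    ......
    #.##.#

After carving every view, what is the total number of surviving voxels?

10 voxels

before carving: 216 voxels (6×6×6)
  1. axis=2 (XY plane), |mask|=8  ⇒  voxels=48
  2. axis=0 (YZ plane), |mask|=22  ⇒  voxels=26
  3. axis=1 (XZ plane), |mask|=15  ⇒  voxels=10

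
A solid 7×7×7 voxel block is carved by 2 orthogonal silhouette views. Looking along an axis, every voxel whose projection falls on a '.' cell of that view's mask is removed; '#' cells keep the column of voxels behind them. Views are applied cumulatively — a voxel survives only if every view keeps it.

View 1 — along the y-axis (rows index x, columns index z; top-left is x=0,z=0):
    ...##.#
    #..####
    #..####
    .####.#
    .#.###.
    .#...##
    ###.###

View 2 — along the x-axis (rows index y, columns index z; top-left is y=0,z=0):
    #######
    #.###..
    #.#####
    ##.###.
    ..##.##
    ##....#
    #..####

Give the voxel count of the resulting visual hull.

153 voxels

start: 7×7×7 = 343 voxels
after view 1 [y-axis, 31 of 49 cells solid] → remaining = 217
after view 2 [x-axis, 34 of 49 cells solid] → remaining = 153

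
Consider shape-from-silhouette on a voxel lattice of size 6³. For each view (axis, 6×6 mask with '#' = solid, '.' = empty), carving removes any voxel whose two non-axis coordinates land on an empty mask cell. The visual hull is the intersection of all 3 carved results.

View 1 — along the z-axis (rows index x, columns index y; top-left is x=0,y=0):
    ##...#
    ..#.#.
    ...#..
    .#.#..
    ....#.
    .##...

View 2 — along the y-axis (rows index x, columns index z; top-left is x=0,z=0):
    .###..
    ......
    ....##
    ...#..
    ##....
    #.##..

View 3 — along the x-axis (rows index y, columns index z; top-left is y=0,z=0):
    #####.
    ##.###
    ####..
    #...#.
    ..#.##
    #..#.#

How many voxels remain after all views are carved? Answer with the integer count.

|visual hull| = 13

start: 6×6×6 = 216 voxels
[1] z-view keeps 11 columns → grid now 66
[2] y-view keeps 11 columns → grid now 21
[3] x-view keeps 22 columns → grid now 13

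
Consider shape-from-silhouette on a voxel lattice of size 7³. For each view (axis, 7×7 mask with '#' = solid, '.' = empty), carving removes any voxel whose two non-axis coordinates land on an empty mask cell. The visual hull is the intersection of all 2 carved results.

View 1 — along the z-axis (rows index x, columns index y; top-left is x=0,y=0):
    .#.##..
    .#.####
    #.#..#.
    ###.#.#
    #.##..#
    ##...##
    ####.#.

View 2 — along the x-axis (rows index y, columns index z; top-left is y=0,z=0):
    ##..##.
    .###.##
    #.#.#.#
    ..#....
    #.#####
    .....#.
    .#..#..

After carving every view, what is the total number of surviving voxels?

initial block: 7^3 = 343
after view 1 [z-axis, 29 of 49 cells solid] → remaining = 203
after view 2 [x-axis, 23 of 49 cells solid] → remaining = 95

voxel count = 95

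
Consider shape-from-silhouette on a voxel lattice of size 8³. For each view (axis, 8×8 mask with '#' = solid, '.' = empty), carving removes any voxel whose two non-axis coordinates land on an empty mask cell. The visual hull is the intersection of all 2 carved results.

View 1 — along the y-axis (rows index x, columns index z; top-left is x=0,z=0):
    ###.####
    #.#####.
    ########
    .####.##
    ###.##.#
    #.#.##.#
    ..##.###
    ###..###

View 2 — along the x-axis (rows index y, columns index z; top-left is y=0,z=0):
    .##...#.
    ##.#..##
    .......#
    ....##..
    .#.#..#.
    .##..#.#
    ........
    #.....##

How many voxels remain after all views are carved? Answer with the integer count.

128 voxels

start: 8×8×8 = 512 voxels
V1 y: intersect with XZ mask (49 set) -- 392 left
V2 x: intersect with YZ mask (21 set) -- 128 left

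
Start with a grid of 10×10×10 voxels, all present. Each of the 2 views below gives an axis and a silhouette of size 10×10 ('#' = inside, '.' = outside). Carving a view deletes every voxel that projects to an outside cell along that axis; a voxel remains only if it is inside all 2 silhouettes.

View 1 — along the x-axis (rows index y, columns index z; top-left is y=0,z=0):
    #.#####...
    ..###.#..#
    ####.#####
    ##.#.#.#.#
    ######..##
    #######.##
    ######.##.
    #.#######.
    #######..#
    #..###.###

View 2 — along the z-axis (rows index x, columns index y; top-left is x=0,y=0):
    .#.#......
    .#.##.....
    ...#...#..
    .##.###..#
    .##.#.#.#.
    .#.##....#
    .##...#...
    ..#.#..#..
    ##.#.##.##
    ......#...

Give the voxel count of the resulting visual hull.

full grid |V| = 1000
[1] x-view keeps 74 columns → grid now 740
[2] z-view keeps 36 columns → grid now 258

remaining voxels: 258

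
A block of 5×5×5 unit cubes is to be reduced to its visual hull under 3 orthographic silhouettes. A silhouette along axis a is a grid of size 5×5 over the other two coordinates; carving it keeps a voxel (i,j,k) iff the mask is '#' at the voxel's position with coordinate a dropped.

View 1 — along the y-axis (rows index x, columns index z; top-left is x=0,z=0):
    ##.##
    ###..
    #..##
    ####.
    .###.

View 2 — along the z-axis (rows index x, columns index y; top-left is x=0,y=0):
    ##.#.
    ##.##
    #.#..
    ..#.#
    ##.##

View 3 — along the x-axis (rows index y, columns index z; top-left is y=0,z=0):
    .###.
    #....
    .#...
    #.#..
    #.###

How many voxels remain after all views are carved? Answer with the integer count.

voxel count = 22

before carving: 125 voxels (5×5×5)
V1 y: intersect with XZ mask (17 set) -- 85 left
V2 z: intersect with XY mask (15 set) -- 50 left
V3 x: intersect with YZ mask (11 set) -- 22 left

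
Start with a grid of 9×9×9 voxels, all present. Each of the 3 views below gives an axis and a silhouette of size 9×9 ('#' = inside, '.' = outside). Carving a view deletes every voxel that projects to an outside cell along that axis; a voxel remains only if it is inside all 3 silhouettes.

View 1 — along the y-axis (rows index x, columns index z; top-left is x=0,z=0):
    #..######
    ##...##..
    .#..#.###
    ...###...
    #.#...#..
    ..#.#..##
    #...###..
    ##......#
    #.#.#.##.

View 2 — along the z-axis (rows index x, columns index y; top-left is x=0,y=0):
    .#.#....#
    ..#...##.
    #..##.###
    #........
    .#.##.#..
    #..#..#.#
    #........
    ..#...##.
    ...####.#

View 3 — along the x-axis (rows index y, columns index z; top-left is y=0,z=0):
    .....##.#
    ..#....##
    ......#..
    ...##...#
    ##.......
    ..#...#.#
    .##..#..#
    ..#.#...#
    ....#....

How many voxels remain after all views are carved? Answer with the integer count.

full grid |V| = 729
after view 1 [y-axis, 38 of 81 cells solid] → remaining = 342
after view 2 [z-axis, 30 of 81 cells solid] → remaining = 132
after view 3 [x-axis, 23 of 81 cells solid] → remaining = 40

voxel count = 40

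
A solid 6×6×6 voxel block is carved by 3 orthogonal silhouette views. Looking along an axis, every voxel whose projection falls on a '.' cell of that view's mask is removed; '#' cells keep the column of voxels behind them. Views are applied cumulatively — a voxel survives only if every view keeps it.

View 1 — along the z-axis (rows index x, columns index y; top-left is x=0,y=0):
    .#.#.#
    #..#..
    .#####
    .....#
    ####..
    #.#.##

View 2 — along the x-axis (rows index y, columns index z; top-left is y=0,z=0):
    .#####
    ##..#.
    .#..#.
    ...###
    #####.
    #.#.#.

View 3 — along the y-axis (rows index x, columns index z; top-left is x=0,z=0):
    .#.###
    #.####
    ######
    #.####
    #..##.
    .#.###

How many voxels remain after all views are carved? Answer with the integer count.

before carving: 216 voxels (6×6×6)
[1] z-view keeps 19 columns → grid now 114
[2] x-view keeps 21 columns → grid now 64
[3] y-view keeps 27 columns → grid now 49

remaining voxels: 49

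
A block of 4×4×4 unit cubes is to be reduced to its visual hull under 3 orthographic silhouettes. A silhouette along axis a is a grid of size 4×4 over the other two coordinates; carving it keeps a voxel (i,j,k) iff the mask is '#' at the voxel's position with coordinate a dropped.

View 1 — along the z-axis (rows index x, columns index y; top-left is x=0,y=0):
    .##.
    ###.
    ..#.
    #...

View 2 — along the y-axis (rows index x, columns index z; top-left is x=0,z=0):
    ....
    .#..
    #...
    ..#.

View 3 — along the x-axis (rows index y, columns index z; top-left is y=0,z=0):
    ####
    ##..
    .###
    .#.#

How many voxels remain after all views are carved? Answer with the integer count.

4 voxels

before carving: 64 voxels (4×4×4)
[1] z-view keeps 7 columns → grid now 28
[2] y-view keeps 3 columns → grid now 5
[3] x-view keeps 11 columns → grid now 4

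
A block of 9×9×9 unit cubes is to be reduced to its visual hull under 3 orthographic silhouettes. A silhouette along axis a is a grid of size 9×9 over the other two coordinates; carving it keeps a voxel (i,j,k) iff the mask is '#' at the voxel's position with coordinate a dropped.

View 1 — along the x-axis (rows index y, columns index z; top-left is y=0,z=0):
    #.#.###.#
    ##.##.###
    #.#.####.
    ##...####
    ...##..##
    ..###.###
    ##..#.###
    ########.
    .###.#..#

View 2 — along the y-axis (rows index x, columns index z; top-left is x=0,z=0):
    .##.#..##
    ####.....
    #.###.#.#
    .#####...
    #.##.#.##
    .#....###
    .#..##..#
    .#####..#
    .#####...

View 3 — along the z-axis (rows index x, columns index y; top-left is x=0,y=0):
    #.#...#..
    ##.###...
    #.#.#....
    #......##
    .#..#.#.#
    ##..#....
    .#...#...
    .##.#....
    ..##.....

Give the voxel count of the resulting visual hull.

86 voxels

initial block: 9^3 = 729
after view 1 [x-axis, 54 of 81 cells solid] → remaining = 486
after view 2 [y-axis, 45 of 81 cells solid] → remaining = 262
after view 3 [z-axis, 28 of 81 cells solid] → remaining = 86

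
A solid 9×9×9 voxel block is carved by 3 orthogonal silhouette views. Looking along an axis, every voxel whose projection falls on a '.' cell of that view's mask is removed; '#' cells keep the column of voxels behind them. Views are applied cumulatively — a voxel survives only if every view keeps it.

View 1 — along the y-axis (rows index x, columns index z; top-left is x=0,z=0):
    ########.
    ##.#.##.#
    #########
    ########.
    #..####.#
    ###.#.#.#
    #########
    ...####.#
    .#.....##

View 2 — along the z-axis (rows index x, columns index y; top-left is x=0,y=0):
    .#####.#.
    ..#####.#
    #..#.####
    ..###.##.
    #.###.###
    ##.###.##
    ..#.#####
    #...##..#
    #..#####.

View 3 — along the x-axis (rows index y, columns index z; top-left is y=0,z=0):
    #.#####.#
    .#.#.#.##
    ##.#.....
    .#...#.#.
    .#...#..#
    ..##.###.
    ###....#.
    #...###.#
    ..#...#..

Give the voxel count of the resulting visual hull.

full grid |V| = 729
after view 1 [y-axis, 60 of 81 cells solid] → remaining = 540
after view 2 [z-axis, 53 of 81 cells solid] → remaining = 354
after view 3 [x-axis, 37 of 81 cells solid] → remaining = 155

|visual hull| = 155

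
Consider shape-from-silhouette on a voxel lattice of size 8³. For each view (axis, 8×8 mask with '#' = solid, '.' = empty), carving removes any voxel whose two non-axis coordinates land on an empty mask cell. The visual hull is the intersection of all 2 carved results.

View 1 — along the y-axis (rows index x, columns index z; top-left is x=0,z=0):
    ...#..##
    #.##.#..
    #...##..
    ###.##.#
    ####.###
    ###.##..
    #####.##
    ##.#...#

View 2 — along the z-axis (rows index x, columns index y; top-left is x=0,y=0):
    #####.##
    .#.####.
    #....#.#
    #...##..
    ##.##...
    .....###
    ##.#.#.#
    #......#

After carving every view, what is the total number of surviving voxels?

initial block: 8^3 = 512
carve view 1 (along y, XZ-mask fill 39/64): 312 voxels remain
carve view 2 (along z, XY-mask fill 32/64): 154 voxels remain

|visual hull| = 154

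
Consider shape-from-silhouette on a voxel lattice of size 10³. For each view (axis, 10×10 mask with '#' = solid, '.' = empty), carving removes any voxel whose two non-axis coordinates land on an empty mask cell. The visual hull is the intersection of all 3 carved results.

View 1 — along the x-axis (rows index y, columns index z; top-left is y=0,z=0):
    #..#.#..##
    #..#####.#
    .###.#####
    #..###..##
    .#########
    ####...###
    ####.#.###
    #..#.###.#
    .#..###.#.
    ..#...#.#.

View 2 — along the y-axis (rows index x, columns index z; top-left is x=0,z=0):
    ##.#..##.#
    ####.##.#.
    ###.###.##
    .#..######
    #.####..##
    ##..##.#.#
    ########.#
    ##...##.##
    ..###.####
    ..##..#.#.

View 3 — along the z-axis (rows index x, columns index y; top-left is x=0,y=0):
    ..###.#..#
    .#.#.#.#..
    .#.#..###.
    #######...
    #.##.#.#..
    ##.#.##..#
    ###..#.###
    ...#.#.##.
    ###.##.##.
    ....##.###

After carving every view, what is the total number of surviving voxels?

remaining voxels: 240

before carving: 1000 voxels (10×10×10)
  1. axis=0 (YZ plane), |mask|=64  ⇒  voxels=640
  2. axis=1 (XZ plane), |mask|=67  ⇒  voxels=433
  3. axis=2 (XY plane), |mask|=55  ⇒  voxels=240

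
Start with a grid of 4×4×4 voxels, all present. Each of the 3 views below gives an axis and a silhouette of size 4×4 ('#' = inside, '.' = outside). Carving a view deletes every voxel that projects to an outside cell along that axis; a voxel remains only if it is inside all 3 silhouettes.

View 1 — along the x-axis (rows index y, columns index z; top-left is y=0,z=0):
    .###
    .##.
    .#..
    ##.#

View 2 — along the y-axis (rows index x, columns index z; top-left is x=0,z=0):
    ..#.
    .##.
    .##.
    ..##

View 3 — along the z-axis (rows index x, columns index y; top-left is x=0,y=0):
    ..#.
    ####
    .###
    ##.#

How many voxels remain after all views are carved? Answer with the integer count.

|visual hull| = 14

start: 4×4×4 = 64 voxels
  1. axis=0 (YZ plane), |mask|=9  ⇒  voxels=36
  2. axis=1 (XZ plane), |mask|=7  ⇒  voxels=18
  3. axis=2 (XY plane), |mask|=11  ⇒  voxels=14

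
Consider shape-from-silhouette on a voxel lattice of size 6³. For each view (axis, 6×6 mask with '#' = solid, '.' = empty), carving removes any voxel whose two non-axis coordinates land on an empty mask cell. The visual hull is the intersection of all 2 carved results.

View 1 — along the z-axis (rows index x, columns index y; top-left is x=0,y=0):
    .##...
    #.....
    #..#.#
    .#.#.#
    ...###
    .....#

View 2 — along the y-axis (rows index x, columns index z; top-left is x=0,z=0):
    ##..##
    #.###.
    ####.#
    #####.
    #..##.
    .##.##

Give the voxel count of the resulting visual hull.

|visual hull| = 55

start: 6×6×6 = 216 voxels
V1 z: intersect with XY mask (13 set) -- 78 left
V2 y: intersect with XZ mask (25 set) -- 55 left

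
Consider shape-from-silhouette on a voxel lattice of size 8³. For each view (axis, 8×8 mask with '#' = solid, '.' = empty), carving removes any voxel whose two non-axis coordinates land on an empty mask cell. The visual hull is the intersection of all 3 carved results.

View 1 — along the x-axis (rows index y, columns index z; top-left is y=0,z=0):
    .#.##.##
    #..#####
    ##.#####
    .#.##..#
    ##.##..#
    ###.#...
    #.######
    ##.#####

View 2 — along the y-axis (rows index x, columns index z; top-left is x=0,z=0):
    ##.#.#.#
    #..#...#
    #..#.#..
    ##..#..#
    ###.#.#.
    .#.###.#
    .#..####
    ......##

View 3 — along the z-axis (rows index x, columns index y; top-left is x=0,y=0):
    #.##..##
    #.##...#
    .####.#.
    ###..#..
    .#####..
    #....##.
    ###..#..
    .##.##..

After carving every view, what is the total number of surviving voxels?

start: 8×8×8 = 512 voxels
step 1: project along x, AND mask (45/64) → |grid| = 360
step 2: project along y, AND mask (32/64) → |grid| = 195
step 3: project along z, AND mask (34/64) → |grid| = 101

remaining voxels: 101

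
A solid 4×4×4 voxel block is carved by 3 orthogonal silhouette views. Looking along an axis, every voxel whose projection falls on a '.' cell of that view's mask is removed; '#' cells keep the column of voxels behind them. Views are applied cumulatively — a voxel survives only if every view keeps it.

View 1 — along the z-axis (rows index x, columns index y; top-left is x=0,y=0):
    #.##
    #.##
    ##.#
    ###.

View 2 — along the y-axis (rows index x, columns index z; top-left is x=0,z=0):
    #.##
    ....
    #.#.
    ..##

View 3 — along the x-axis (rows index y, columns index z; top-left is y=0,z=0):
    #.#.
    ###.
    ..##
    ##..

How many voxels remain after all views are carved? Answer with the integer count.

14 voxels

before carving: 64 voxels (4×4×4)
after view 1 [z-axis, 12 of 16 cells solid] → remaining = 48
after view 2 [y-axis, 7 of 16 cells solid] → remaining = 21
after view 3 [x-axis, 9 of 16 cells solid] → remaining = 14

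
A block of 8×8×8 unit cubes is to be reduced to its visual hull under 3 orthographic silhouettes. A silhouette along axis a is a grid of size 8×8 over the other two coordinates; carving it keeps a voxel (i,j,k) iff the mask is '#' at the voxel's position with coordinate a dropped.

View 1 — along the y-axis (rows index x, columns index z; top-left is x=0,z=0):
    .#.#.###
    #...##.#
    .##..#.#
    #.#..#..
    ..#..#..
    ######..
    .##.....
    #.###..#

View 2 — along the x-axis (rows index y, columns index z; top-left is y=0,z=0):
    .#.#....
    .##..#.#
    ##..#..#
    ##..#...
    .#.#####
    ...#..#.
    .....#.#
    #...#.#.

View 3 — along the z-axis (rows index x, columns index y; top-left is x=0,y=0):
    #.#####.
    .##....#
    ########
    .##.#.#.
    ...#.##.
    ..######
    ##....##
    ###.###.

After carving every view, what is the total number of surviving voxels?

initial block: 8^3 = 512
  1. axis=1 (XZ plane), |mask|=31  ⇒  voxels=248
  2. axis=0 (YZ plane), |mask|=26  ⇒  voxels=96
  3. axis=2 (XY plane), |mask|=40  ⇒  voxels=68

voxel count = 68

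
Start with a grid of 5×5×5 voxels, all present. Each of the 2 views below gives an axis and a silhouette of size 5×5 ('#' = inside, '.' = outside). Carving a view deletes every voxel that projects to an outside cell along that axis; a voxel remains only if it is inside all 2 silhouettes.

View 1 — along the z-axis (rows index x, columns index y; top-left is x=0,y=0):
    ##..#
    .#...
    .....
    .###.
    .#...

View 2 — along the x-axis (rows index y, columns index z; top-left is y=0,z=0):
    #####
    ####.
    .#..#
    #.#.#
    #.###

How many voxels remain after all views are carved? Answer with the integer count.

remaining voxels: 30

before carving: 125 voxels (5×5×5)
V1 z: intersect with XY mask (8 set) -- 40 left
V2 x: intersect with YZ mask (18 set) -- 30 left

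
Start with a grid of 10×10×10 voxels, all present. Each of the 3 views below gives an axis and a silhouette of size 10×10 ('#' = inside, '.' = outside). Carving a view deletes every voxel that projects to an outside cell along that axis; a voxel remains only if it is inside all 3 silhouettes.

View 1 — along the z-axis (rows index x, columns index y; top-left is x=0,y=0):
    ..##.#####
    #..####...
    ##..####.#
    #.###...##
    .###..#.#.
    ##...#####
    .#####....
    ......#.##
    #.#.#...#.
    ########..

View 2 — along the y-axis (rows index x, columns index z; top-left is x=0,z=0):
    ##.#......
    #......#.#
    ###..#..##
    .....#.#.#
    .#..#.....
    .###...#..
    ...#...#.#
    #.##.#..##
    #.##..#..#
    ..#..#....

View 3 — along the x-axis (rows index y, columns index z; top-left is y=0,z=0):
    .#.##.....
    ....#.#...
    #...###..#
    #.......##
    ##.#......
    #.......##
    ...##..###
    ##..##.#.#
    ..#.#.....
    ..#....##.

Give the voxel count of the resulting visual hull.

initial block: 10^3 = 1000
carve view 1 (along z, XY-mask fill 57/100): 570 voxels remain
carve view 2 (along y, XZ-mask fill 37/100): 203 voxels remain
carve view 3 (along x, YZ-mask fill 35/100): 63 voxels remain

remaining voxels: 63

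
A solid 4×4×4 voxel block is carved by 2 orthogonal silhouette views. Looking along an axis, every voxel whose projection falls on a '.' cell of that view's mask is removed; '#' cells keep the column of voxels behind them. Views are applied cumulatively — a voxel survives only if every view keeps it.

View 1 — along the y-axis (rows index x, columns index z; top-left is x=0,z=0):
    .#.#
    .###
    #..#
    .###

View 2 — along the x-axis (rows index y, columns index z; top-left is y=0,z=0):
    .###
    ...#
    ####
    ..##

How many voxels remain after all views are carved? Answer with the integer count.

remaining voxels: 29

full grid |V| = 64
  1. axis=1 (XZ plane), |mask|=10  ⇒  voxels=40
  2. axis=0 (YZ plane), |mask|=10  ⇒  voxels=29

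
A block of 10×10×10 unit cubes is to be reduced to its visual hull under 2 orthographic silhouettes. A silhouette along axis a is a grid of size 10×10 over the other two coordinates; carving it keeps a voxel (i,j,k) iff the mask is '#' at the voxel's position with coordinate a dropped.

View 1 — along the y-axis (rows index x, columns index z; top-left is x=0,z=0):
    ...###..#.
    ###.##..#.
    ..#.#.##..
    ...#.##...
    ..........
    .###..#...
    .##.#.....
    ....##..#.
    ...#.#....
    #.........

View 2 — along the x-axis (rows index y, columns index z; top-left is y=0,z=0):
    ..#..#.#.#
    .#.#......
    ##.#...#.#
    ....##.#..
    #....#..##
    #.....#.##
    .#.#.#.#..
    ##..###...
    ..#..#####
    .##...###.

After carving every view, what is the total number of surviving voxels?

117 voxels

full grid |V| = 1000
after view 1 [y-axis, 30 of 100 cells solid] → remaining = 300
after view 2 [x-axis, 42 of 100 cells solid] → remaining = 117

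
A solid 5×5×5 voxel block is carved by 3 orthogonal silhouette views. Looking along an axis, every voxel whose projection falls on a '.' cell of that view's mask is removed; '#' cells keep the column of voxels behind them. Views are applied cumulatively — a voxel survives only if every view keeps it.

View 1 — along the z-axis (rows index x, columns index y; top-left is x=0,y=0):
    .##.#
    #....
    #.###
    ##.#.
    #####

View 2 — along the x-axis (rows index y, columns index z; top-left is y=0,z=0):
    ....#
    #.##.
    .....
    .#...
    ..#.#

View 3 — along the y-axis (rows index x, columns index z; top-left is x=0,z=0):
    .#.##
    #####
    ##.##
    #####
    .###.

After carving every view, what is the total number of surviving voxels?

voxel count = 15

initial block: 5^3 = 125
  1. axis=2 (XY plane), |mask|=16  ⇒  voxels=80
  2. axis=0 (YZ plane), |mask|=7  ⇒  voxels=22
  3. axis=1 (XZ plane), |mask|=20  ⇒  voxels=15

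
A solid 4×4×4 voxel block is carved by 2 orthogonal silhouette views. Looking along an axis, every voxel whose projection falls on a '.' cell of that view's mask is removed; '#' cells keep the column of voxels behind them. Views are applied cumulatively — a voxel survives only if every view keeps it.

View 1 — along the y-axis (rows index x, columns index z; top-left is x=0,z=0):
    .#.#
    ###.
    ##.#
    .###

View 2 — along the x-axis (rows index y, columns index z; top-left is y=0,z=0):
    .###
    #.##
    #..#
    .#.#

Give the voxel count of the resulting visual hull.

initial block: 4^3 = 64
after view 1 [y-axis, 11 of 16 cells solid] → remaining = 44
after view 2 [x-axis, 10 of 16 cells solid] → remaining = 28

28 voxels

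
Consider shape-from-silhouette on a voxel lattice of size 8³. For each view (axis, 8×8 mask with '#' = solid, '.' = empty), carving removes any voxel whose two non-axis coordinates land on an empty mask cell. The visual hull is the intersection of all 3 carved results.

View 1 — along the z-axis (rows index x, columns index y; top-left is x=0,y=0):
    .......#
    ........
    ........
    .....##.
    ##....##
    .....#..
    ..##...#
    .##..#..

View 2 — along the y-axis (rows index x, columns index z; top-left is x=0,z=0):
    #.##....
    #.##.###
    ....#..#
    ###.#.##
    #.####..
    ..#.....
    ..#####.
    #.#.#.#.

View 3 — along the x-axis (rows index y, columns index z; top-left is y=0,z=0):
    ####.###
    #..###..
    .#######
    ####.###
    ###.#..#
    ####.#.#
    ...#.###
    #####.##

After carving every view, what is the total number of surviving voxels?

initial block: 8^3 = 512
[1] z-view keeps 14 columns → grid now 112
[2] y-view keeps 32 columns → grid now 63
[3] x-view keeps 47 columns → grid now 44

remaining voxels: 44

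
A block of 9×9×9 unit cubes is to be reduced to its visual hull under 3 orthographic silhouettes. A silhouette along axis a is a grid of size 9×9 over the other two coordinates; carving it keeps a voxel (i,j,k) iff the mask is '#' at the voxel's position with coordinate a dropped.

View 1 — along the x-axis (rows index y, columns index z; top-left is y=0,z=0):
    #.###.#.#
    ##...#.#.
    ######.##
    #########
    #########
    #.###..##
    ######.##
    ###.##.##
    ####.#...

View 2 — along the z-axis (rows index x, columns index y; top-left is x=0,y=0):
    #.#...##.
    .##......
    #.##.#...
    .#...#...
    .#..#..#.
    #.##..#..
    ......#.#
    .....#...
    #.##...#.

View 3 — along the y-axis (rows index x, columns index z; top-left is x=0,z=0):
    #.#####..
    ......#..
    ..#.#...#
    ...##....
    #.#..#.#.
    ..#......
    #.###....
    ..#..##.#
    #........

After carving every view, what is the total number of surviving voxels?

full grid |V| = 729
[1] x-view keeps 62 columns → grid now 558
[2] z-view keeps 26 columns → grid now 180
[3] y-view keeps 26 columns → grid now 61

61 voxels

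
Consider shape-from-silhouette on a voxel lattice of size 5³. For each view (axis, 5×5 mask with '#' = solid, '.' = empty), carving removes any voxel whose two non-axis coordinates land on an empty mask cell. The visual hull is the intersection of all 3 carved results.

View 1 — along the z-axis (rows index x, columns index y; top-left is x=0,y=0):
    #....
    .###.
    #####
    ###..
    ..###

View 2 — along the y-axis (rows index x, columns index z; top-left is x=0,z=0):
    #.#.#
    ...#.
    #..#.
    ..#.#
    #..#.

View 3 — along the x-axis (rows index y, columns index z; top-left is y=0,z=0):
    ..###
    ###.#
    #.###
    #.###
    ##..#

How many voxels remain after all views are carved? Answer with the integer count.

voxel count = 22

initial block: 5^3 = 125
V1 z: intersect with XY mask (15 set) -- 75 left
V2 y: intersect with XZ mask (10 set) -- 28 left
V3 x: intersect with YZ mask (18 set) -- 22 left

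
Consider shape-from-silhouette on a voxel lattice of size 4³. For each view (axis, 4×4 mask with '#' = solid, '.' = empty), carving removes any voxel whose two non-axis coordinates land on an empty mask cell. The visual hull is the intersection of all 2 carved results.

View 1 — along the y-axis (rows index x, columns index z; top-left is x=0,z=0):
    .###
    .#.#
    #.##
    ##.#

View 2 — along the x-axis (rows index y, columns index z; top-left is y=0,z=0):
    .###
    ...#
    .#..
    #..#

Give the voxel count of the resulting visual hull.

start: 4×4×4 = 64 voxels
carve view 1 (along y, XZ-mask fill 11/16): 44 voxels remain
carve view 2 (along x, YZ-mask fill 7/16): 22 voxels remain

22 voxels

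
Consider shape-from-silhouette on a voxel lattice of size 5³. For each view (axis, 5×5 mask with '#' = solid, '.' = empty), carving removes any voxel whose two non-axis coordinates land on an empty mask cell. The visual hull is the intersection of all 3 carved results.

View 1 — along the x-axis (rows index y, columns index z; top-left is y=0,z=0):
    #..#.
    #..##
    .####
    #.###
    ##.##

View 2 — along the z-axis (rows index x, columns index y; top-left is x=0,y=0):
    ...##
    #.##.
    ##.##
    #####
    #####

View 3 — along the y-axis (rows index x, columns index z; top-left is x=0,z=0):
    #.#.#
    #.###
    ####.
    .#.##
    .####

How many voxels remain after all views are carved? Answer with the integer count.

start: 5×5×5 = 125 voxels
[1] x-view keeps 17 columns → grid now 85
[2] z-view keeps 19 columns → grid now 65
[3] y-view keeps 18 columns → grid now 48

voxel count = 48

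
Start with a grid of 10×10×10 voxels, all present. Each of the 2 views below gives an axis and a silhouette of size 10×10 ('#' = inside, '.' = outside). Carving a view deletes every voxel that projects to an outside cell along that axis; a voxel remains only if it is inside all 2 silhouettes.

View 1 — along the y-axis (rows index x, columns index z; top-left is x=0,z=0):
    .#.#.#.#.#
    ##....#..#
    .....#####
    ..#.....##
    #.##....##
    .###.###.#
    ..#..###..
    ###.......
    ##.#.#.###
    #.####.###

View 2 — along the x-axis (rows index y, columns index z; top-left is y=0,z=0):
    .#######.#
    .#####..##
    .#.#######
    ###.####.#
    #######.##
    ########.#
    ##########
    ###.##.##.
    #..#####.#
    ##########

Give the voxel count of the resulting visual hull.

voxel count = 420

start: 10×10×10 = 1000 voxels
[1] y-view keeps 51 columns → grid now 510
[2] x-view keeps 83 columns → grid now 420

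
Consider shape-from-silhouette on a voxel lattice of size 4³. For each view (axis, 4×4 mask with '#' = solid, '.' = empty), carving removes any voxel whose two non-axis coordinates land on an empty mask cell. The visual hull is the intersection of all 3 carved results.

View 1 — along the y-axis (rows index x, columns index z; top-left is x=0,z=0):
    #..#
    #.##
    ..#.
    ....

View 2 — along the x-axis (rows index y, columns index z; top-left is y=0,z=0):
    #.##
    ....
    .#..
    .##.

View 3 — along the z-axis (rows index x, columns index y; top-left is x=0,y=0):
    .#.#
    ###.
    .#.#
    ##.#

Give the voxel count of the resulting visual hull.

voxel count = 4

start: 4×4×4 = 64 voxels
step 1: project along y, AND mask (6/16) → |grid| = 24
step 2: project along x, AND mask (6/16) → |grid| = 8
step 3: project along z, AND mask (10/16) → |grid| = 4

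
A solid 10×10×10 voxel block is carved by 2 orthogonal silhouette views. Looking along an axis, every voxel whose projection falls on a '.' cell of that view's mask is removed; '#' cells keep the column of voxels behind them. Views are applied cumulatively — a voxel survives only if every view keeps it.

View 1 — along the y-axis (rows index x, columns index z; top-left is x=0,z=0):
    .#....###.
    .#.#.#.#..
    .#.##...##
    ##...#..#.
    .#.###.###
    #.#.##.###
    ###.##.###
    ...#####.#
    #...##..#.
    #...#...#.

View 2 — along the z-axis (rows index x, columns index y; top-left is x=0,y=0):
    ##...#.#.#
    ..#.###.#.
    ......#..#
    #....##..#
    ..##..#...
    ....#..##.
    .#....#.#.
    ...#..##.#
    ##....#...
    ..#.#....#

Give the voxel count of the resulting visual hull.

remaining voxels: 177

full grid |V| = 1000
carve view 1 (along y, XZ-mask fill 52/100): 520 voxels remain
carve view 2 (along z, XY-mask fill 35/100): 177 voxels remain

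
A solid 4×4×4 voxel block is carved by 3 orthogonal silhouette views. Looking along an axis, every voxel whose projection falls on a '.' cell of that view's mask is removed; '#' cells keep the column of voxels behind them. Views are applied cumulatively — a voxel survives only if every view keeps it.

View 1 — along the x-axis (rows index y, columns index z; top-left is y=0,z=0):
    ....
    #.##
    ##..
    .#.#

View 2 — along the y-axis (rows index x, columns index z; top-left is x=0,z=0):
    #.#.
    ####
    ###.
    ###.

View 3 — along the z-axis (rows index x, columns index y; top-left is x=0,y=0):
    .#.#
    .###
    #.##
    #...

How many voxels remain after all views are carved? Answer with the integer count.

initial block: 4^3 = 64
after view 1 [x-axis, 7 of 16 cells solid] → remaining = 28
after view 2 [y-axis, 12 of 16 cells solid] → remaining = 20
after view 3 [z-axis, 9 of 16 cells solid] → remaining = 12

|visual hull| = 12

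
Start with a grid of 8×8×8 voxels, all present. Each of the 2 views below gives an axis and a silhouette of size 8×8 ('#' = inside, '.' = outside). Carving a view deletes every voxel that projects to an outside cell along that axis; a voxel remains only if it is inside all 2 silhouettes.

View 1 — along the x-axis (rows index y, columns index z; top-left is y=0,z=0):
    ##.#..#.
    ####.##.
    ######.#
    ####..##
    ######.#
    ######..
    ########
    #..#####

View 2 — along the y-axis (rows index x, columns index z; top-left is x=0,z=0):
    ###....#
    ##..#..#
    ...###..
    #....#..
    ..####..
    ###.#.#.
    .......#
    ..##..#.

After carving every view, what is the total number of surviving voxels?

full grid |V| = 512
after view 1 [x-axis, 50 of 64 cells solid] → remaining = 400
after view 2 [y-axis, 26 of 64 cells solid] → remaining = 164

voxel count = 164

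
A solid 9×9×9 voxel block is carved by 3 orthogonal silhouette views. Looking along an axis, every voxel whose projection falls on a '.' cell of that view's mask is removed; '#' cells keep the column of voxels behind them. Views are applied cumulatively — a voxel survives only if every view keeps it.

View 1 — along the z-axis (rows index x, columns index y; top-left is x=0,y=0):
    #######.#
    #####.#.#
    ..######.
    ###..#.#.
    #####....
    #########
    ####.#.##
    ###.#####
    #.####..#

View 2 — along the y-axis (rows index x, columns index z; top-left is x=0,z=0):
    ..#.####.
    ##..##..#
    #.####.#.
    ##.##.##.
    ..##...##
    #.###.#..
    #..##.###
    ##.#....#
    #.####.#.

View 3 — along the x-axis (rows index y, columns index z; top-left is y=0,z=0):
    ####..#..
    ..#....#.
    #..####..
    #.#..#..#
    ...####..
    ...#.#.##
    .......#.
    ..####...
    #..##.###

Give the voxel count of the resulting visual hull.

initial block: 9^3 = 729
  1. axis=2 (XY plane), |mask|=61  ⇒  voxels=549
  2. axis=1 (XZ plane), |mask|=47  ⇒  voxels=316
  3. axis=0 (YZ plane), |mask|=35  ⇒  voxels=145

|visual hull| = 145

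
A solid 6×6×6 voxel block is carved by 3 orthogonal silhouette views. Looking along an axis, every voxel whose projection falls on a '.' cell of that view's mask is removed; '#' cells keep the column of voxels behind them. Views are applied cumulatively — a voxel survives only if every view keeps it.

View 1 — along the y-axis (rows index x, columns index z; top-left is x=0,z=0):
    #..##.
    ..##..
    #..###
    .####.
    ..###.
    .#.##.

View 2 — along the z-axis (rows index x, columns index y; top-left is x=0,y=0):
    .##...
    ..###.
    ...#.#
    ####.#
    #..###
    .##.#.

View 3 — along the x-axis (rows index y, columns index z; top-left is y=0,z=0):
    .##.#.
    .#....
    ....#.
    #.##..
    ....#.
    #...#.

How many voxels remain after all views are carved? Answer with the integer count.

before carving: 216 voxels (6×6×6)
step 1: project along y, AND mask (19/36) → |grid| = 114
step 2: project along z, AND mask (19/36) → |grid| = 61
step 3: project along x, AND mask (11/36) → |grid| = 24

24 voxels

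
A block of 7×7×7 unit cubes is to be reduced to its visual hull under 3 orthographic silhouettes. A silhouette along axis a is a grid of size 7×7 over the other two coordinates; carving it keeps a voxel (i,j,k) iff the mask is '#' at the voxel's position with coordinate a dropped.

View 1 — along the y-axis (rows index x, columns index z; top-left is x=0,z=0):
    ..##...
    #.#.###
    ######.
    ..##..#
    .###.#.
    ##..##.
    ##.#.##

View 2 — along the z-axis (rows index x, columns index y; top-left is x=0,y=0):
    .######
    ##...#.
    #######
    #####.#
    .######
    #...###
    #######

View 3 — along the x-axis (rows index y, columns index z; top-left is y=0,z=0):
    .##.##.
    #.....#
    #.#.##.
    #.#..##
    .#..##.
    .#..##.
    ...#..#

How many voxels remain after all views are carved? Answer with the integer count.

initial block: 7^3 = 343
[1] y-view keeps 29 columns → grid now 203
[2] z-view keeps 39 columns → grid now 162
[3] x-view keeps 22 columns → grid now 69

voxel count = 69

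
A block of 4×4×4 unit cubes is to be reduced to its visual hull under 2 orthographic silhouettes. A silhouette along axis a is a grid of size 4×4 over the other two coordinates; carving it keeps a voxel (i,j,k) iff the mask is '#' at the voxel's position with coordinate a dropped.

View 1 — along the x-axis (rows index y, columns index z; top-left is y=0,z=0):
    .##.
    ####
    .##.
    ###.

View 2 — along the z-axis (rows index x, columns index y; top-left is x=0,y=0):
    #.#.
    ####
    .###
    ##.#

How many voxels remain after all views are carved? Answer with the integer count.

before carving: 64 voxels (4×4×4)
carve view 1 (along x, YZ-mask fill 11/16): 44 voxels remain
carve view 2 (along z, XY-mask fill 12/16): 33 voxels remain

|visual hull| = 33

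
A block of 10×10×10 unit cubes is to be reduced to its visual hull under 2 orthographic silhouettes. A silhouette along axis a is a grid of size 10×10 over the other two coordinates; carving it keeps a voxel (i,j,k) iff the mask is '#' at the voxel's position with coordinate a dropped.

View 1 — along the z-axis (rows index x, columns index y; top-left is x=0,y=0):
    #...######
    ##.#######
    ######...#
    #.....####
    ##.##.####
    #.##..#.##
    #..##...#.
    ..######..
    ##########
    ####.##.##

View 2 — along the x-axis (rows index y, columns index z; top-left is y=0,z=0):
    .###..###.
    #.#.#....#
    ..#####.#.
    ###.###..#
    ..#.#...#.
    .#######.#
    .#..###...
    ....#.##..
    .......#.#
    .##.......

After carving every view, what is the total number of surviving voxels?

311 voxels

full grid |V| = 1000
V1 z: intersect with XY mask (70 set) -- 700 left
V2 x: intersect with YZ mask (45 set) -- 311 left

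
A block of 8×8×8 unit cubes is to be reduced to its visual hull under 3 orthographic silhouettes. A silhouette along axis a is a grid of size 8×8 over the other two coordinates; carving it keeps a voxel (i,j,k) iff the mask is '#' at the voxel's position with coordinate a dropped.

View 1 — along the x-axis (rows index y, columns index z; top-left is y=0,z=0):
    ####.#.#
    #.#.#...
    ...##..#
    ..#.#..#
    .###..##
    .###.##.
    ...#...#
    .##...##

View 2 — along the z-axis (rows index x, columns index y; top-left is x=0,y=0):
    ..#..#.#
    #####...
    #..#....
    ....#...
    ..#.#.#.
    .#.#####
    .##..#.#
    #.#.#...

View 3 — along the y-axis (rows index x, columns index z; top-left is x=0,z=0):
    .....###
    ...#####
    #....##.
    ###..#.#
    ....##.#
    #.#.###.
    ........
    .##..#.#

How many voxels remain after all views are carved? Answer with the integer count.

initial block: 8^3 = 512
step 1: project along x, AND mask (31/64) → |grid| = 248
step 2: project along z, AND mask (27/64) → |grid| = 107
step 3: project along y, AND mask (28/64) → |grid| = 46

voxel count = 46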